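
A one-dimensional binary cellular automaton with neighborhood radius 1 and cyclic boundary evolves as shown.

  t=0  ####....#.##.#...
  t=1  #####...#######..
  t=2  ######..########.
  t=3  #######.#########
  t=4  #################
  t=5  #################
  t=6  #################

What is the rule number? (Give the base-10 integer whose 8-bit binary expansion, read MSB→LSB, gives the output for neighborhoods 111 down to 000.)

252

  ### -> #   bit 7 = 1  t=0,i=1
  ##. -> #   bit 6 = 1  t=0,i=3
  #.# -> #   bit 5 = 1  t=0,i=9
  #.. -> #   bit 4 = 1  t=0,i=4
  .## -> #   bit 3 = 1  t=0,i=0
  .#. -> #   bit 2 = 1  t=0,i=8
  ..# -> .   bit 1 = 0  t=0,i=7
  ... -> .   bit 0 = 0  t=0,i=5
  bits 11111100 = 252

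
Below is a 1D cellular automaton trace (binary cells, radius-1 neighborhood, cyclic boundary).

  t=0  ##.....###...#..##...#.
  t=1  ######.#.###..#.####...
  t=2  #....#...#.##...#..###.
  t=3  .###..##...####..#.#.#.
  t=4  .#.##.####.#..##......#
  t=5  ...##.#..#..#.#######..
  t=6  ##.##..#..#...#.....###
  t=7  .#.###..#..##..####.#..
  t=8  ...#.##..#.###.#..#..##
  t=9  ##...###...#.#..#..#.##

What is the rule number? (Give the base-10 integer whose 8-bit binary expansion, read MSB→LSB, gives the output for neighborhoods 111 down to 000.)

89

  nb ###: next=.  (t=0,i=8, bit7=0)
  nb ##.: next=#  (t=0,i=1, bit6=1)
  nb #.#: next=.  (t=0,i=22, bit5=0)
  nb #..: next=#  (t=0,i=2, bit4=1)
  nb .##: next=#  (t=0,i=0, bit3=1)
  nb .#.: next=.  (t=0,i=13, bit2=0)
  nb ..#: next=.  (t=0,i=6, bit1=0)
  nb ...: next=#  (t=0,i=3, bit0=1)
  bits 01011001 = 89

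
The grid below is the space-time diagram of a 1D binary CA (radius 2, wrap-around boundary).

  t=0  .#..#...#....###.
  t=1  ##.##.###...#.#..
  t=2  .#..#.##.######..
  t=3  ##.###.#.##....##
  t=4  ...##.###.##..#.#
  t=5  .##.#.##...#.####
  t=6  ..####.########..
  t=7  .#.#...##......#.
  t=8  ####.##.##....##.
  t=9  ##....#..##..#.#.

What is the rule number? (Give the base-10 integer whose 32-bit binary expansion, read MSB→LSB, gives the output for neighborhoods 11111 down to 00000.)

  ##### -> .   bit 31 = 0  t=2,i=11
  ####. -> .   bit 30 = 0  t=2,i=13
  ###.# -> .   bit 29 = 0  t=3,i=1
  ###.. -> .   bit 28 = 0  t=0,i=15
  ##.## -> .   bit 27 = 0  t=1,i=2
  ##.#. -> #   bit 26 = 1  t=3,i=6
  ##..# -> .   bit 25 = 0  t=0,i=16
  ##... -> #   bit 24 = 1  t=1,i=9
  #.### -> #   bit 23 = 1  t=1,i=6
  #.##. -> .   bit 22 = 0  t=1,i=3
  #.#.# -> #   bit 21 = 1  t=3,i=7
  #.#.. -> #   bit 20 = 1  t=1,i=14
  #..## -> .   bit 19 = 0  t=1,i=16
  #..#. -> #   bit 18 = 1  t=0,i=0
  #...# -> #   bit 17 = 1  t=0,i=6
  #.... -> .   bit 16 = 0  t=0,i=10
  .#### -> #   bit 15 = 1  t=2,i=10
  .###. -> #   bit 14 = 1  t=0,i=14
  .##.# -> #   bit 13 = 1  t=1,i=1
  .##.. -> #   bit 12 = 1  t=3,i=10
  .#.## -> #   bit 11 = 1  t=2,i=5
  .#.#. -> #   bit 10 = 1  t=1,i=13
  .#..# -> .   bit 9 = 0  t=0,i=2
  .#... -> .   bit 8 = 0  t=0,i=5
  ..### -> .   bit 7 = 0  t=0,i=13
  ..##. -> .   bit 6 = 0  t=1,i=0
  ..#.# -> #   bit 5 = 1  t=1,i=12
  ..#.. -> #   bit 4 = 1  t=0,i=1
  ...## -> #   bit 3 = 1  t=0,i=12
  ...#. -> #   bit 2 = 1  t=0,i=7
  ....# -> .   bit 1 = 0  t=0,i=11
  ..... -> .   bit 0 = 0  t=7,i=11
  bits 00000101101101101111110000111100 = 95878204

95878204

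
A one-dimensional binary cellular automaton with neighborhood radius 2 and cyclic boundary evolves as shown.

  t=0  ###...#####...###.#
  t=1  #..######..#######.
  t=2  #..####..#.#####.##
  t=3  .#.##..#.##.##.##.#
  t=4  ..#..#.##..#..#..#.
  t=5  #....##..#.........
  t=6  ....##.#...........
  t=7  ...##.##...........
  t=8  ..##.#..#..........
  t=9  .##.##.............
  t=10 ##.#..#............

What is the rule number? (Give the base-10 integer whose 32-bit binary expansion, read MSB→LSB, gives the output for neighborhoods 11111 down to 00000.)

2937243880

  ##### -> #   bit 31 = 1  t=0,i=8
  ####. -> .   bit 30 = 0  t=0,i=1
  ###.# -> #   bit 29 = 1  t=0,i=16
  ###.. -> .   bit 28 = 0  t=0,i=2
  ##.## -> #   bit 27 = 1  t=0,i=17
  ##.#. -> #   bit 26 = 1  t=1,i=18
  ##..# -> #   bit 25 = 1  t=1,i=9
  ##... -> #   bit 24 = 1  t=0,i=3
  #.### -> .   bit 23 = 0  t=0,i=18
  #.##. -> .   bit 22 = 0  t=3,i=3
  #.#.# -> .   bit 21 = 0  t=3,i=1
  #.#.. -> #   bit 20 = 1  t=1,i=0
  #..## -> .   bit 19 = 0  t=1,i=2
  #..#. -> .   bit 18 = 0  t=2,i=8
  #...# -> #   bit 17 = 1  t=0,i=4
  #.... -> .   bit 16 = 0  t=5,i=2
  .#### -> #   bit 15 = 1  t=0,i=0
  .###. -> #   bit 14 = 1  t=0,i=15
  .##.# -> .   bit 13 = 0  t=3,i=10
  .##.. -> .   bit 12 = 0  t=3,i=4
  .#.## -> #   bit 11 = 1  t=2,i=10
  .#.#. -> .   bit 10 = 0  t=3,i=0
  .#..# -> .   bit 9 = 0  t=1,i=1
  .#... -> .   bit 8 = 0  t=4,i=18
  ..### -> #   bit 7 = 1  t=0,i=6
  ..##. -> #   bit 6 = 1  t=5,i=5
  ..#.# -> #   bit 5 = 1  t=2,i=9
  ..#.. -> .   bit 4 = 0  t=4,i=2
  ...## -> #   bit 3 = 1  t=0,i=5
  ...#. -> .   bit 2 = 0  t=4,i=1
  ....# -> .   bit 1 = 0  t=5,i=3
  ..... -> .   bit 0 = 0  t=5,i=12
  bits 10101111000100101100100011101000 = 2937243880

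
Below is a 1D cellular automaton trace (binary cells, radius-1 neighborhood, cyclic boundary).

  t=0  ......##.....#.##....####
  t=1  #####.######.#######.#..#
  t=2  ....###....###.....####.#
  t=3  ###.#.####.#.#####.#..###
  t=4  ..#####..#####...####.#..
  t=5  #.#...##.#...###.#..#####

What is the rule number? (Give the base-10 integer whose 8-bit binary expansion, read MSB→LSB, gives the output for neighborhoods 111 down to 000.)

125

  nb ###: next=.  (t=0,i=22, bit7=0)
  nb ##.: next=#  (t=0,i=7, bit6=1)
  nb #.#: next=#  (t=0,i=14, bit5=1)
  nb #..: next=#  (t=0,i=0, bit4=1)
  nb .##: next=#  (t=0,i=6, bit3=1)
  nb .#.: next=#  (t=0,i=13, bit2=1)
  nb ..#: next=.  (t=0,i=5, bit1=0)
  nb ...: next=#  (t=0,i=1, bit0=1)
  bits 01111101 = 125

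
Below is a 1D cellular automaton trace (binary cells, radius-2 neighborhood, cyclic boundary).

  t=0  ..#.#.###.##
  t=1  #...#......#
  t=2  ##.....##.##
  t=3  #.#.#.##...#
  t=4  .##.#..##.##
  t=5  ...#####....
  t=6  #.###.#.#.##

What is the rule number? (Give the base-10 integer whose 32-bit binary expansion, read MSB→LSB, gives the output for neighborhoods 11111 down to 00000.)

1194889929

  [31] ##### => .  t=5,i=5
  [30] ####. => #  t=2,i=0
  [29] ###.# => .  t=0,i=8
  [28] ###.. => .  t=2,i=1
  [27] ##.## => .  t=0,i=9
  [26] ##.#. => #  t=3,i=1
  [25] ##..# => #  t=0,i=0
  [24] ##... => #  t=1,i=1
  [23] #.### => .  t=0,i=6
  [22] #.##. => .  t=0,i=10
  [21] #.#.# => #  t=0,i=4
  [20] #.#.. => #  t=4,i=4
  [19] #..## => #  t=4,i=6
  [18] #..#. => .  t=0,i=1
  [17] #...# => .  t=1,i=2
  [16] #.... => .  t=1,i=6
  [15] .#### => #  t=2,i=11
  [14] .###. => .  t=0,i=7
  [13] .##.# => .  t=2,i=8
  [12] .##.. => #  t=0,i=11
  [11] .#.## => .  t=0,i=5
  [10] .#.#. => .  t=0,i=3
  [9] .#..# => #  t=4,i=5
  [8] .#... => .  t=1,i=5
  [7] ..### => #  t=5,i=3
  [6] ..##. => #  t=1,i=11
  [5] ..#.# => .  t=0,i=2
  [4] ..#.. => .  t=1,i=4
  [3] ...## => #  t=1,i=10
  [2] ...#. => .  t=1,i=3
  [1] ....# => .  t=1,i=9
  [0] ..... => #  t=1,i=7
  bits 01000111001110001001001011001001 = 1194889929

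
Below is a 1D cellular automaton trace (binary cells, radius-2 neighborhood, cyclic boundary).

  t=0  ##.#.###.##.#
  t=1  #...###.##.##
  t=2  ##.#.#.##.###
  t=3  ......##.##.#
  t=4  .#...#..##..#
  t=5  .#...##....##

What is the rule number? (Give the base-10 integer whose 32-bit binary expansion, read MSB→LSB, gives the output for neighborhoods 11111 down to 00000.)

2580892216

  [31] ##### => #  t=2,i=12
  [30] ####. => .  t=2,i=0
  [29] ###.# => .  t=0,i=1
  [28] ###.. => #  t=1,i=0
  [27] ##.## => #  t=0,i=8
  [26] ##.#. => .  t=0,i=2
  [25] ##..# => .  t=4,i=10
  [24] ##... => #  t=1,i=1
  [23] #.### => #  t=0,i=5
  [22] #.##. => #  t=0,i=9
  [21] #.#.# => .  t=0,i=3
  [20] #.#.. => #  t=3,i=12
  [19] #..## => .  t=4,i=7
  [18] #..#. => #  t=4,i=11
  [17] #...# => .  t=1,i=2
  [16] #.... => #  t=3,i=1
  [15] .#### => .  t=2,i=11
  [14] .###. => #  t=0,i=0
  [13] .##.# => .  t=0,i=10
  [12] .##.. => .  t=4,i=9
  [11] .#.## => #  t=0,i=4
  [10] .#.#. => .  t=2,i=4
  [9] .#..# => #  t=4,i=6
  [8] .#... => .  t=3,i=0
  [7] ..### => .  t=1,i=4
  [6] ..##. => .  t=3,i=6
  [5] ..#.# => #  t=4,i=12
  [4] ..#.. => #  t=4,i=5
  [3] ...## => #  t=1,i=3
  [2] ...#. => .  t=4,i=4
  [1] ....# => .  t=3,i=4
  [0] ..... => .  t=3,i=2
  bits 10011001110101010100101000111000 = 2580892216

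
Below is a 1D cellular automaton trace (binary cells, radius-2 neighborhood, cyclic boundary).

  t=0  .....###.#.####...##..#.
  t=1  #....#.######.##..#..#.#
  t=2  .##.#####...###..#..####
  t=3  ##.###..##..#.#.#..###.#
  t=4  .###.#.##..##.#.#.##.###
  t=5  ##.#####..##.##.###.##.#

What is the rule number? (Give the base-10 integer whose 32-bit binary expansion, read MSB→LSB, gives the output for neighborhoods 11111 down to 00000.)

1040026084

  ##### -> .   bit 31 = 0  t=1,i=9
  ####. -> .   bit 30 = 0  t=0,i=13
  ###.# -> #   bit 29 = 1  t=0,i=7
  ###.. -> #   bit 28 = 1  t=0,i=14
  ##.## -> #   bit 27 = 1  t=1,i=13
  ##.#. -> #   bit 26 = 1  t=0,i=8
  ##..# -> .   bit 25 = 0  t=0,i=20
  ##... -> #   bit 24 = 1  t=0,i=15
  #.### -> #   bit 23 = 1  t=0,i=11
  #.##. -> #   bit 22 = 1  t=1,i=14
  #.#.# -> #   bit 21 = 1  t=0,i=9
  #.#.. -> #   bit 20 = 1  t=3,i=16
  #..## -> #   bit 19 = 1  t=2,i=19
  #..#. -> #   bit 18 = 1  t=0,i=21
  #...# -> .   bit 17 = 0  t=0,i=16
  #.... -> #   bit 16 = 1  t=0,i=0
  .#### -> #   bit 15 = 1  t=0,i=12
  .###. -> .   bit 14 = 0  t=0,i=6
  .##.# -> .   bit 13 = 0  t=2,i=2
  .##.. -> .   bit 12 = 0  t=0,i=19
  .#.## -> #   bit 11 = 1  t=0,i=10
  .#.#. -> .   bit 10 = 0  t=3,i=13
  .#..# -> .   bit 9 = 0  t=1,i=19
  .#... -> #   bit 8 = 1  t=0,i=23
  ..### -> #   bit 7 = 1  t=0,i=5
  ..##. -> #   bit 6 = 1  t=0,i=18
  ..#.# -> #   bit 5 = 1  t=1,i=5
  ..#.. -> .   bit 4 = 0  t=0,i=22
  ...## -> .   bit 3 = 0  t=0,i=4
  ...#. -> #   bit 2 = 1  t=1,i=4
  ....# -> .   bit 1 = 0  t=0,i=3
  ..... -> .   bit 0 = 0  t=0,i=1
  bits 00111101111111011000100111100100 = 1040026084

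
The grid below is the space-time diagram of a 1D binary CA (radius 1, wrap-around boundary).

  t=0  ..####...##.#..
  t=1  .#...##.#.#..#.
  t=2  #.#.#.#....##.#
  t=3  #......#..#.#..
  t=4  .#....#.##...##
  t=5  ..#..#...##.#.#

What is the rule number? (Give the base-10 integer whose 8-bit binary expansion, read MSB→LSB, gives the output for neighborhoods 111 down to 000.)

  ### -> .   bit 7 = 0  t=0,i=3
  ##. -> #   bit 6 = 1  t=0,i=5
  #.# -> .   bit 5 = 0  t=0,i=11
  #.. -> #   bit 4 = 1  t=0,i=6
  .## -> .   bit 3 = 0  t=0,i=2
  .#. -> .   bit 2 = 0  t=0,i=12
  ..# -> #   bit 1 = 1  t=0,i=1
  ... -> .   bit 0 = 0  t=0,i=0
  bits 01010010 = 82

82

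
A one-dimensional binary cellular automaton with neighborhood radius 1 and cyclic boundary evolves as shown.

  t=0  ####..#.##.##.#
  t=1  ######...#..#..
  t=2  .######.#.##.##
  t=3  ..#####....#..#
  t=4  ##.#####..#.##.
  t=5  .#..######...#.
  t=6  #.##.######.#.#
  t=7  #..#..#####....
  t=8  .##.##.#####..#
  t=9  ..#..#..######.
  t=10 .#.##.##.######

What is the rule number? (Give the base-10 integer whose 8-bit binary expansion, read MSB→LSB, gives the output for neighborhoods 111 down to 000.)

210

  nb ###: next=#  (t=0,i=0, bit7=1)
  nb ##.: next=#  (t=0,i=3, bit6=1)
  nb #.#: next=.  (t=0,i=7, bit5=0)
  nb #..: next=#  (t=0,i=4, bit4=1)
  nb .##: next=.  (t=0,i=8, bit3=0)
  nb .#.: next=.  (t=0,i=6, bit2=0)
  nb ..#: next=#  (t=0,i=5, bit1=1)
  nb ...: next=.  (t=1,i=7, bit0=0)
  bits 11010010 = 210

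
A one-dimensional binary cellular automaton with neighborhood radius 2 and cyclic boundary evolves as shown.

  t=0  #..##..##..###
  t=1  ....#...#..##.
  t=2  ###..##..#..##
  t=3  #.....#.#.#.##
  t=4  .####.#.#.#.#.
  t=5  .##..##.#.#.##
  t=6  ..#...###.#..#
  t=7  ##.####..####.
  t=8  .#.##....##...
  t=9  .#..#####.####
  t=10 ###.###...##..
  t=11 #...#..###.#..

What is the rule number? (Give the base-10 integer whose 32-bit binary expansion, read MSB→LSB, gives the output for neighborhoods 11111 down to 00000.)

2243408811

  ##### -> #   bit 31 = 1  t=2,i=0
  ####. -> .   bit 30 = 0  t=0,i=13
  ###.# -> .   bit 29 = 0  t=4,i=4
  ###.. -> .   bit 28 = 0  t=0,i=0
  ##.## -> .   bit 27 = 0  t=5,i=0
  ##.#. -> #   bit 26 = 1  t=4,i=5
  ##..# -> .   bit 25 = 0  t=0,i=1
  ##... -> #   bit 24 = 1  t=1,i=13
  #.### -> #   bit 23 = 1  t=3,i=12
  #.##. -> .   bit 22 = 0  t=5,i=1
  #.#.# -> #   bit 21 = 1  t=3,i=8
  #.#.. -> #   bit 20 = 1  t=4,i=12
  #..## -> .   bit 19 = 0  t=0,i=2
  #..#. -> #   bit 18 = 1  t=2,i=8
  #...# -> #   bit 17 = 1  t=1,i=6
  #.... -> #   bit 16 = 1  t=1,i=0
  .#### -> #   bit 15 = 1  t=0,i=12
  .###. -> .   bit 14 = 0  t=3,i=13
  .##.# -> #   bit 13 = 1  t=5,i=6
  .##.. -> #   bit 12 = 1  t=0,i=4
  .#.## -> .   bit 11 = 0  t=3,i=11
  .#.#. -> .   bit 10 = 0  t=3,i=7
  .#..# -> #   bit 9 = 1  t=1,i=9
  .#... -> #   bit 8 = 1  t=1,i=5
  ..### -> #   bit 7 = 1  t=0,i=11
  ..##. -> .   bit 6 = 0  t=0,i=3
  ..#.# -> #   bit 5 = 1  t=3,i=6
  ..#.. -> .   bit 4 = 0  t=1,i=4
  ...## -> #   bit 3 = 1  t=6,i=5
  ...#. -> .   bit 2 = 0  t=1,i=3
  ....# -> #   bit 1 = 1  t=1,i=2
  ..... -> #   bit 0 = 1  t=1,i=1
  bits 10000101101101111011001110101011 = 2243408811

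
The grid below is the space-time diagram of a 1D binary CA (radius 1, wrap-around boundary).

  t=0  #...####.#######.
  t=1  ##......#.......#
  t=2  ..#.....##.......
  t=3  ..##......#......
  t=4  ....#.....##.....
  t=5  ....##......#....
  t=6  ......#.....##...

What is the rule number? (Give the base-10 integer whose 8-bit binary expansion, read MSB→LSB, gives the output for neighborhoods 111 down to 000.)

  ### -> .   bit 7 = 0  t=0,i=5
  ##. -> .   bit 6 = 0  t=0,i=7
  #.# -> #   bit 5 = 1  t=0,i=8
  #.. -> #   bit 4 = 1  t=0,i=1
  .## -> .   bit 3 = 0  t=0,i=4
  .#. -> #   bit 2 = 1  t=0,i=0
  ..# -> .   bit 1 = 0  t=0,i=3
  ... -> .   bit 0 = 0  t=0,i=2
  bits 00110100 = 52

52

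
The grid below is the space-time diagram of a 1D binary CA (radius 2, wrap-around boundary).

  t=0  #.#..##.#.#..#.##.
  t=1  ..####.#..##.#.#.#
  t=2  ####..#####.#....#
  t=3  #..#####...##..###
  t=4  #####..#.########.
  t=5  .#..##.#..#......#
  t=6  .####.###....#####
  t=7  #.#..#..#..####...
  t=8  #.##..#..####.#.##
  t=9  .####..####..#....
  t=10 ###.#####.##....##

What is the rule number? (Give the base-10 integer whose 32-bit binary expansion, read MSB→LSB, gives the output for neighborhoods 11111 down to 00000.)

509252335

  [31] ##### => .  t=2,i=1
  [30] ####. => .  t=1,i=4
  [29] ###.# => .  t=1,i=5
  [28] ###.. => #  t=2,i=3
  [27] ##.## => #  t=4,i=17
  [26] ##.#. => #  t=0,i=7
  [25] ##..# => #  t=2,i=4
  [24] ##... => .  t=3,i=8
  [23] #.### => .  t=4,i=0
  [22] #.##. => #  t=0,i=15
  [21] #.#.# => .  t=0,i=0
  [20] #.#.. => #  t=0,i=2
  [19] #..## => #  t=0,i=4
  [18] #..#. => .  t=0,i=12
  [17] #...# => #  t=3,i=9
  [16] #.... => .  t=2,i=14
  [15] .#### => #  t=1,i=3
  [14] .###. => .  t=6,i=7
  [13] .##.# => .  t=0,i=6
  [12] .##.. => #  t=3,i=12
  [11] .#.## => .  t=0,i=14
  [10] .#.#. => .  t=0,i=1
  [9] .#..# => #  t=0,i=3
  [8] .#... => .  t=2,i=13
  [7] ..### => #  t=1,i=2
  [6] ..##. => #  t=0,i=5
  [5] ..#.# => #  t=0,i=13
  [4] ..#.. => .  t=5,i=10
  [3] ...## => #  t=2,i=16
  [2] ...#. => #  t=5,i=16
  [1] ....# => #  t=2,i=15
  [0] ..... => #  t=5,i=13
  bits 00011110010110101001001011101111 = 509252335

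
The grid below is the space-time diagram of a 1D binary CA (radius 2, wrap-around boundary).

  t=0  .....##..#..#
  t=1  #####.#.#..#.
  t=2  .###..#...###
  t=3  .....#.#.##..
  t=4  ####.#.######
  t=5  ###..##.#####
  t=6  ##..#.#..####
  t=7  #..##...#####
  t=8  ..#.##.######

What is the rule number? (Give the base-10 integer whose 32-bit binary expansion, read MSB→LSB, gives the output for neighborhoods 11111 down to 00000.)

3245193643

  nb #####: next=#  (t=1,i=2, bit31=1)
  nb ####.: next=#  (t=1,i=3, bit30=1)
  nb ###.#: next=.  (t=1,i=4, bit29=0)
  nb ###..: next=.  (t=2,i=3, bit28=0)
  nb ##.##: next=.  (t=2,i=0, bit27=0)
  nb ##.#.: next=.  (t=1,i=5, bit26=0)
  nb ##..#: next=.  (t=0,i=7, bit25=0)
  nb ##...: next=#  (t=3,i=11, bit24=1)
  nb #.###: next=.  (t=1,i=0, bit23=0)
  nb #.##.: next=#  (t=3,i=9, bit22=1)
  nb #.#.#: next=#  (t=1,i=6, bit21=1)
  nb #.#..: next=.  (t=1,i=8, bit20=0)
  nb #..##: next=#  (t=5,i=4, bit19=1)
  nb #..#.: next=#  (t=0,i=8, bit18=1)
  nb #...#: next=.  (t=2,i=8, bit17=0)
  nb #....: next=#  (t=0,i=1, bit16=1)
  nb .####: next=#  (t=1,i=1, bit15=1)
  nb .###.: next=.  (t=2,i=2, bit14=0)
  nb .##.#: next=#  (t=5,i=6, bit13=1)
  nb .##..: next=#  (t=0,i=6, bit12=1)
  nb .#.##: next=#  (t=1,i=12, bit11=1)
  nb .#.#.: next=.  (t=1,i=7, bit10=0)
  nb .#..#: next=.  (t=0,i=10, bit9=0)
  nb .#...: next=#  (t=0,i=0, bit8=1)
  nb ..###: next=#  (t=2,i=10, bit7=1)
  nb ..##.: next=.  (t=0,i=5, bit6=0)
  nb ..#.#: next=#  (t=1,i=11, bit5=1)
  nb ..#..: next=.  (t=0,i=9, bit4=0)
  nb ...##: next=#  (t=0,i=4, bit3=1)
  nb ...#.: next=.  (t=3,i=4, bit2=0)
  nb ....#: next=#  (t=0,i=3, bit1=1)
  nb .....: next=#  (t=0,i=2, bit0=1)
  bits 11000001011011011011100110101011 = 3245193643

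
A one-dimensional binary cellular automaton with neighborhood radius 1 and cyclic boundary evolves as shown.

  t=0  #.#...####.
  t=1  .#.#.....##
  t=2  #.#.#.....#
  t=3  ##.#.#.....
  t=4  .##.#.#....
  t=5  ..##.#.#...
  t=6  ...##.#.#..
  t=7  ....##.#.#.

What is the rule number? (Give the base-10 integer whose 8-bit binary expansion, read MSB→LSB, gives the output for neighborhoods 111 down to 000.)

  ###|.  b7=0 t=0,i=7
  ##.|#  b6=1 t=0,i=9
  #.#|#  b5=1 t=0,i=1
  #..|#  b4=1 t=0,i=3
  .##|.  b3=0 t=0,i=6
  .#.|.  b2=0 t=0,i=0
  ..#|.  b1=0 t=0,i=5
  ...|.  b0=0 t=0,i=4
  bits 01110000 = 112

112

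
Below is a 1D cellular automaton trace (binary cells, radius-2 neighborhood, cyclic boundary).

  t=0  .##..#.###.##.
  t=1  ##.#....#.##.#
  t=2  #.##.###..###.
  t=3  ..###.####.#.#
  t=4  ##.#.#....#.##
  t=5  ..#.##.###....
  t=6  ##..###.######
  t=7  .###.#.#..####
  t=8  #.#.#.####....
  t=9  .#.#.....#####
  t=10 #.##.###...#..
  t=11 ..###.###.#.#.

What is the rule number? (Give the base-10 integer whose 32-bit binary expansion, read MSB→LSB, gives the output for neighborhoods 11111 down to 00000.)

2673436231

  [31] ##### => #  t=6,i=10
  [30] ####. => .  t=3,i=8
  [29] ###.# => .  t=0,i=9
  [28] ###.. => #  t=2,i=7
  [27] ##.## => #  t=0,i=10
  [26] ##.#. => #  t=1,i=2
  [25] ##..# => #  t=0,i=3
  [24] ##... => #  t=5,i=10
  [23] #.### => .  t=0,i=7
  [22] #.##. => #  t=0,i=11
  [21] #.#.# => .  t=2,i=0
  [20] #.#.. => #  t=1,i=3
  [19] #..## => #  t=0,i=0
  [18] #..#. => .  t=0,i=4
  [17] #...# => .  t=10,i=9
  [16] #.... => #  t=1,i=5
  [15] .#### => .  t=3,i=7
  [14] .###. => #  t=0,i=8
  [13] .##.# => #  t=1,i=11
  [12] .##.. => .  t=0,i=2
  [11] .#.## => .  t=0,i=6
  [10] .#.#. => #  t=3,i=12
  [9] .#..# => #  t=3,i=0
  [8] .#... => .  t=1,i=4
  [7] ..### => .  t=2,i=10
  [6] ..##. => #  t=0,i=1
  [5] ..#.# => .  t=0,i=5
  [4] ..#.. => .  t=10,i=11
  [3] ...## => .  t=9,i=8
  [2] ...#. => #  t=1,i=7
  [1] ....# => #  t=1,i=6
  [0] ..... => #  t=5,i=12
  bits 10011111010110010110011001000111 = 2673436231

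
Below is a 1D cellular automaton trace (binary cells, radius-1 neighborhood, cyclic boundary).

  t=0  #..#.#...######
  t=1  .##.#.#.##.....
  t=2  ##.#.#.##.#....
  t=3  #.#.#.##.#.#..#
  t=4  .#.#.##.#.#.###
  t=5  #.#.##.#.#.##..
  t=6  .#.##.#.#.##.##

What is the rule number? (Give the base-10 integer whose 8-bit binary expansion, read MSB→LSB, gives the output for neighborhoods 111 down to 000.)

  [7] ### => .  t=0,i=10
  [6] ##. => .  t=0,i=0
  [5] #.# => #  t=0,i=4
  [4] #.. => #  t=0,i=1
  [3] .## => #  t=0,i=9
  [2] .#. => .  t=0,i=3
  [1] ..# => #  t=0,i=2
  [0] ... => .  t=0,i=7
  bits 00111010 = 58

58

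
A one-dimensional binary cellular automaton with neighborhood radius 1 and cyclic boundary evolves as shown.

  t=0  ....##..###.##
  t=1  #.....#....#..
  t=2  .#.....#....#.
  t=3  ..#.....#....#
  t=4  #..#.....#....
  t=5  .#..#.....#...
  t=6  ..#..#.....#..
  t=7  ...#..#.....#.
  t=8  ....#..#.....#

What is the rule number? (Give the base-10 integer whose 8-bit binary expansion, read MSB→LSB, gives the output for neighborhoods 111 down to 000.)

48

  [7] ### => .  t=0,i=9
  [6] ##. => .  t=0,i=5
  [5] #.# => #  t=0,i=11
  [4] #.. => #  t=0,i=0
  [3] .## => .  t=0,i=4
  [2] .#. => .  t=1,i=0
  [1] ..# => .  t=0,i=3
  [0] ... => .  t=0,i=1
  bits 00110000 = 48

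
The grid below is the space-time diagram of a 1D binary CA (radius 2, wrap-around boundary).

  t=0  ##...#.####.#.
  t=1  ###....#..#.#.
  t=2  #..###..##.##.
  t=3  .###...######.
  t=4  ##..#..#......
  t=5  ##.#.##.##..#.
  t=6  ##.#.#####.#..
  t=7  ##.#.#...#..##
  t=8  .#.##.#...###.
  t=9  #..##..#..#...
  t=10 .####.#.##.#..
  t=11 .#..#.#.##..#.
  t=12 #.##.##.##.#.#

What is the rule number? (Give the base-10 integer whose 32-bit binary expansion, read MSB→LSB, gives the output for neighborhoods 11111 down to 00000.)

  ##### -> .   bit 31 = 0  t=3,i=9
  ####. -> .   bit 30 = 0  t=0,i=9
  ###.# -> #   bit 29 = 1  t=0,i=10
  ###.. -> .   bit 28 = 0  t=1,i=2
  ##.## -> #   bit 27 = 1  t=2,i=10
  ##.#. -> .   bit 26 = 0  t=0,i=11
  ##..# -> .   bit 25 = 0  t=2,i=6
  ##... -> #   bit 24 = 1  t=0,i=2
  #.### -> #   bit 23 = 1  t=0,i=7
  #.##. -> #   bit 22 = 1  t=0,i=0
  #.#.# -> #   bit 21 = 1  t=0,i=12
  #.#.. -> .   bit 20 = 0  t=2,i=0
  #..## -> #   bit 19 = 1  t=2,i=2
  #..#. -> #   bit 18 = 1  t=1,i=9
  #...# -> .   bit 17 = 0  t=0,i=3
  #.... -> #   bit 16 = 1  t=1,i=4
  .#### -> .   bit 15 = 0  t=0,i=8
  .###. -> .   bit 14 = 0  t=1,i=1
  .##.# -> #   bit 13 = 1  t=2,i=9
  .##.. -> #   bit 12 = 1  t=0,i=1
  .#.## -> .   bit 11 = 0  t=0,i=6
  .#.#. -> #   bit 10 = 1  t=1,i=11
  .#..# -> #   bit 9 = 1  t=1,i=8
  .#... -> #   bit 8 = 1  t=4,i=8
  ..### -> #   bit 7 = 1  t=2,i=3
  ..##. -> #   bit 6 = 1  t=2,i=8
  ..#.# -> .   bit 5 = 0  t=0,i=5
  ..#.. -> .   bit 4 = 0  t=1,i=7
  ...## -> .   bit 3 = 0  t=3,i=6
  ...#. -> .   bit 2 = 0  t=0,i=4
  ....# -> #   bit 1 = 1  t=1,i=5
  ..... -> .   bit 0 = 0  t=4,i=10
  bits 00101001111011010011011111000010 = 703412162

703412162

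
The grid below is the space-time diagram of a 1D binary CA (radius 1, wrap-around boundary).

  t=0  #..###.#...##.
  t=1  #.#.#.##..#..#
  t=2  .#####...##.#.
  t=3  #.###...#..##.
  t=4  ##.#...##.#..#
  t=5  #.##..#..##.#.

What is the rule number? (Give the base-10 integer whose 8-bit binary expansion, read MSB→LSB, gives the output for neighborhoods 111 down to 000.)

166

  ### -> #   bit 7 = 1  t=0,i=4
  ##. -> .   bit 6 = 0  t=0,i=5
  #.# -> #   bit 5 = 1  t=0,i=6
  #.. -> .   bit 4 = 0  t=0,i=1
  .## -> .   bit 3 = 0  t=0,i=3
  .#. -> #   bit 2 = 1  t=0,i=0
  ..# -> #   bit 1 = 1  t=0,i=2
  ... -> .   bit 0 = 0  t=0,i=9
  bits 10100110 = 166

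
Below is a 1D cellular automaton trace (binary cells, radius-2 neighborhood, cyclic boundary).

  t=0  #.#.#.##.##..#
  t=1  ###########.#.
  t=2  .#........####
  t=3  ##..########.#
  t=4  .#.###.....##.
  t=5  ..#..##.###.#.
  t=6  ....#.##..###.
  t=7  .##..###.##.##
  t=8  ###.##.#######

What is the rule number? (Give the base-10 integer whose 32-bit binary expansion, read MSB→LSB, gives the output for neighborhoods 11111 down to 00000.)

1031322763

  ##### -> .   bit 31 = 0  t=1,i=2
  ####. -> .   bit 30 = 0  t=1,i=9
  ###.# -> #   bit 29 = 1  t=1,i=10
  ###.. -> #   bit 28 = 1  t=3,i=1
  ##.## -> #   bit 27 = 1  t=0,i=8
  ##.#. -> #   bit 26 = 1  t=0,i=1
  ##..# -> .   bit 25 = 0  t=0,i=11
  ##... -> #   bit 24 = 1  t=4,i=6
  #.### -> .   bit 23 = 0  t=1,i=0
  #.##. -> #   bit 22 = 1  t=0,i=6
  #.#.# -> #   bit 21 = 1  t=0,i=2
  #.#.. -> #   bit 20 = 1  t=2,i=1
  #..## -> #   bit 19 = 1  t=0,i=12
  #..#. -> .   bit 18 = 0  t=4,i=0
  #...# -> .   bit 17 = 0  t=5,i=0
  #.... -> .   bit 16 = 0  t=2,i=3
  .#### -> #   bit 15 = 1  t=1,i=1
  .###. -> .   bit 14 = 0  t=3,i=0
  .##.# -> #   bit 13 = 1  t=0,i=0
  .##.. -> #   bit 12 = 1  t=0,i=10
  .#.## -> #   bit 11 = 1  t=0,i=5
  .#.#. -> #   bit 10 = 1  t=0,i=3
  .#..# -> .   bit 9 = 0  t=5,i=3
  .#... -> .   bit 8 = 0  t=2,i=2
  ..### -> #   bit 7 = 1  t=2,i=10
  ..##. -> .   bit 6 = 0  t=0,i=13
  ..#.# -> .   bit 5 = 0  t=4,i=1
  ..#.. -> .   bit 4 = 0  t=5,i=2
  ...## -> #   bit 3 = 1  t=2,i=9
  ...#. -> .   bit 2 = 0  t=5,i=1
  ....# -> #   bit 1 = 1  t=2,i=8
  ..... -> #   bit 0 = 1  t=2,i=4
  bits 00111101011110001011110010001011 = 1031322763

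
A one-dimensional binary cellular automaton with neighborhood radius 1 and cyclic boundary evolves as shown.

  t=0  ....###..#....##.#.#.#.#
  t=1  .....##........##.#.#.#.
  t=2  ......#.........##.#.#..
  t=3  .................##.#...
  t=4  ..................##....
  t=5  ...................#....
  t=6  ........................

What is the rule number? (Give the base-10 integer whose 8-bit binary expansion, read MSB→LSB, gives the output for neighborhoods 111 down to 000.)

224

  nb ###: next=#  (t=0,i=5, bit7=1)
  nb ##.: next=#  (t=0,i=6, bit6=1)
  nb #.#: next=#  (t=0,i=16, bit5=1)
  nb #..: next=.  (t=0,i=0, bit4=0)
  nb .##: next=.  (t=0,i=4, bit3=0)
  nb .#.: next=.  (t=0,i=9, bit2=0)
  nb ..#: next=.  (t=0,i=3, bit1=0)
  nb ...: next=.  (t=0,i=1, bit0=0)
  bits 11100000 = 224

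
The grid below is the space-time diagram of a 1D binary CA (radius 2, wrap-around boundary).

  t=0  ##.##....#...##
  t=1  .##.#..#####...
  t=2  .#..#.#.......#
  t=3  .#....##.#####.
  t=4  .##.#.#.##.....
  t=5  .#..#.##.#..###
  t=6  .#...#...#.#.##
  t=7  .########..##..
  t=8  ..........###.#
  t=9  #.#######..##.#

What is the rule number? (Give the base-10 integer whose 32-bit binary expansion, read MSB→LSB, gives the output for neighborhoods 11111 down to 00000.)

  ##### -> .   bit 31 = 0  t=1,i=9
  ####. -> .   bit 30 = 0  t=0,i=0
  ###.# -> #   bit 29 = 1  t=0,i=1
  ###.. -> .   bit 28 = 0  t=1,i=11
  ##.## -> #   bit 27 = 1  t=0,i=2
  ##.#. -> .   bit 26 = 0  t=1,i=3
  ##..# -> .   bit 25 = 0  t=3,i=14
  ##... -> .   bit 24 = 0  t=0,i=5
  #.### -> #   bit 23 = 1  t=3,i=9
  #.##. -> .   bit 22 = 0  t=0,i=3
  #.#.# -> #   bit 21 = 1  t=4,i=4
  #.#.. -> #   bit 20 = 1  t=1,i=4
  #..## -> #   bit 19 = 1  t=1,i=6
  #..#. -> .   bit 18 = 0  t=2,i=3
  #...# -> #   bit 17 = 1  t=0,i=11
  #.... -> .   bit 16 = 0  t=0,i=6
  .#### -> .   bit 15 = 0  t=0,i=14
  .###. -> #   bit 14 = 1  t=5,i=13
  .##.# -> .   bit 13 = 0  t=1,i=2
  .##.. -> #   bit 12 = 1  t=0,i=4
  .#.## -> #   bit 11 = 1  t=4,i=7
  .#.#. -> .   bit 10 = 0  t=2,i=0
  .#..# -> .   bit 9 = 0  t=1,i=5
  .#... -> #   bit 8 = 1  t=0,i=10
  ..### -> .   bit 7 = 0  t=0,i=13
  ..##. -> #   bit 6 = 1  t=1,i=1
  ..#.# -> .   bit 5 = 0  t=2,i=4
  ..#.. -> #   bit 4 = 1  t=0,i=9
  ...## -> .   bit 3 = 0  t=0,i=12
  ...#. -> #   bit 2 = 1  t=0,i=8
  ....# -> #   bit 1 = 1  t=0,i=7
  ..... -> #   bit 0 = 1  t=2,i=9
  bits 00101000101110100101100101010111 = 683301207

683301207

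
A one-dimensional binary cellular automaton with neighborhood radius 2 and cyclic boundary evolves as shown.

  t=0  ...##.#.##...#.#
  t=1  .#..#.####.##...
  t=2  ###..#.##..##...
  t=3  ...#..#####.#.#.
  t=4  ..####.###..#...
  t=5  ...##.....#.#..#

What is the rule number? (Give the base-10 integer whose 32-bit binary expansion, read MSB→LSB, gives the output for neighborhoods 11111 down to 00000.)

  nb #####: next=#  (t=3,i=8, bit31=1)
  nb ####.: next=#  (t=1,i=8, bit30=1)
  nb ###.#: next=.  (t=1,i=9, bit29=0)
  nb ###..: next=.  (t=2,i=2, bit28=0)
  nb ##.##: next=.  (t=1,i=10, bit27=0)
  nb ##.#.: next=.  (t=0,i=5, bit26=0)
  nb ##..#: next=#  (t=2,i=3, bit25=1)
  nb ##...: next=.  (t=0,i=10, bit24=0)
  nb #.###: next=.  (t=1,i=6, bit23=0)
  nb #.##.: next=#  (t=0,i=8, bit22=1)
  nb #.#.#: next=#  (t=0,i=6, bit21=1)
  nb #.#..: next=.  (t=0,i=15, bit20=0)
  nb #..##: next=#  (t=2,i=10, bit19=1)
  nb #..#.: next=.  (t=1,i=3, bit18=0)
  nb #...#: next=#  (t=0,i=1, bit17=1)
  nb #....: next=.  (t=1,i=14, bit16=0)
  nb .####: next=#  (t=1,i=7, bit15=1)
  nb .###.: next=.  (t=2,i=1, bit14=0)
  nb .##.#: next=#  (t=0,i=4, bit13=1)
  nb .##..: next=#  (t=0,i=9, bit12=1)
  nb .#.##: next=#  (t=0,i=7, bit11=1)
  nb .#.#.: next=.  (t=0,i=14, bit10=0)
  nb .#..#: next=#  (t=1,i=2, bit9=1)
  nb .#...: next=.  (t=0,i=0, bit8=0)
  nb ..###: next=.  (t=2,i=0, bit7=0)
  nb ..##.: next=.  (t=0,i=3, bit6=0)
  nb ..#.#: next=.  (t=0,i=13, bit5=0)
  nb ..#..: next=#  (t=1,i=1, bit4=1)
  nb ...##: next=.  (t=0,i=2, bit3=0)
  nb ...#.: next=#  (t=0,i=12, bit2=1)
  nb ....#: next=.  (t=1,i=15, bit1=0)
  nb .....: next=#  (t=4,i=15, bit0=1)
  bits 11000010011010101011101000010101 = 3261774357

3261774357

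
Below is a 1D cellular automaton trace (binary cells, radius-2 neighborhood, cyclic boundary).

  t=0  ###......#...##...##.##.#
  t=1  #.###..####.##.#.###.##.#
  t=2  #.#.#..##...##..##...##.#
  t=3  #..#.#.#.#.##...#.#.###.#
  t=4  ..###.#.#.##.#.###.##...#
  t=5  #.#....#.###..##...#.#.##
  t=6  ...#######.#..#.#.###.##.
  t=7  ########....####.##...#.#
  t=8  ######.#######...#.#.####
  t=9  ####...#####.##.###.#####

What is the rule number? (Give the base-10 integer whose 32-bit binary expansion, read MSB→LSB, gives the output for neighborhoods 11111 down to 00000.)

  nb #####: next=#  (t=6,i=5, bit31=1)
  nb ####.: next=.  (t=0,i=1, bit30=0)
  nb ###.#: next=.  (t=1,i=10, bit29=0)
  nb ###..: next=#  (t=0,i=2, bit28=1)
  nb ##.##: next=.  (t=0,i=20, bit27=0)
  nb ##.#.: next=.  (t=1,i=14, bit26=0)
  nb ##..#: next=.  (t=1,i=5, bit25=0)
  nb ##...: next=#  (t=0,i=3, bit24=1)
  nb #.###: next=#  (t=0,i=24, bit23=1)
  nb #.##.: next=#  (t=0,i=21, bit22=1)
  nb #.#.#: next=.  (t=1,i=15, bit21=0)
  nb #.#..: next=.  (t=2,i=4, bit20=0)
  nb #..##: next=.  (t=1,i=6, bit19=0)
  nb #..#.: next=#  (t=3,i=2, bit18=1)
  nb #...#: next=.  (t=0,i=11, bit17=0)
  nb #....: next=#  (t=0,i=4, bit16=1)
  nb .####: next=#  (t=0,i=0, bit15=1)
  nb .###.: next=.  (t=1,i=3, bit14=0)
  nb .##.#: next=#  (t=0,i=19, bit13=1)
  nb .##..: next=.  (t=0,i=14, bit12=0)
  nb .#.##: next=#  (t=1,i=16, bit11=1)
  nb .#.#.: next=#  (t=2,i=3, bit10=1)
  nb .#..#: next=#  (t=2,i=5, bit9=1)
  nb .#...: next=#  (t=0,i=10, bit8=1)
  nb ..###: next=#  (t=1,i=7, bit7=1)
  nb ..##.: next=#  (t=0,i=13, bit6=1)
  nb ..#.#: next=#  (t=3,i=3, bit5=1)
  nb ..#..: next=#  (t=0,i=9, bit4=1)
  nb ...##: next=#  (t=0,i=12, bit3=1)
  nb ...#.: next=#  (t=0,i=8, bit2=1)
  nb ....#: next=#  (t=0,i=7, bit1=1)
  nb .....: next=.  (t=0,i=5, bit0=0)
  bits 10010001110001011010111111111110 = 2445651966

2445651966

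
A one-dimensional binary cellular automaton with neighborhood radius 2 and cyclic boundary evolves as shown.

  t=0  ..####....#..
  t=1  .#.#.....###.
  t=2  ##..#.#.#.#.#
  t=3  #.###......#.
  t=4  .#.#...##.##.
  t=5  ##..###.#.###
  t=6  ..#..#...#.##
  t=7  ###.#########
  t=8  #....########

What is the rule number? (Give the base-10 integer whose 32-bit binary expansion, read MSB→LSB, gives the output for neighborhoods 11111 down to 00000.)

2185689405

  ##### -> #   bit 31 = 1  t=5,i=12
  ####. -> .   bit 30 = 0  t=0,i=4
  ###.# -> .   bit 29 = 0  t=5,i=6
  ###.. -> .   bit 28 = 0  t=0,i=5
  ##.## -> .   bit 27 = 0  t=4,i=9
  ##.#. -> .   bit 26 = 0  t=5,i=7
  ##..# -> #   bit 25 = 1  t=1,i=12
  ##... -> .   bit 24 = 0  t=0,i=6
  #.### -> .   bit 23 = 0  t=2,i=12
  #.##. -> #   bit 22 = 1  t=4,i=10
  #.#.# -> .   bit 21 = 0  t=2,i=6
  #.#.. -> .   bit 20 = 0  t=1,i=3
  #..## -> .   bit 19 = 0  t=5,i=3
  #..#. -> #   bit 18 = 1  t=1,i=0
  #...# -> #   bit 17 = 1  t=4,i=5
  #.... -> .   bit 16 = 0  t=0,i=7
  .#### -> #   bit 15 = 1  t=0,i=3
  .###. -> #   bit 14 = 1  t=1,i=10
  .##.# -> #   bit 13 = 1  t=4,i=8
  .##.. -> #   bit 12 = 1  t=4,i=11
  .#.## -> #   bit 11 = 1  t=2,i=11
  .#.#. -> .   bit 10 = 0  t=1,i=2
  .#..# -> .   bit 9 = 0  t=6,i=3
  .#... -> #   bit 8 = 1  t=0,i=11
  ..### -> .   bit 7 = 0  t=0,i=2
  ..##. -> .   bit 6 = 0  t=4,i=7
  ..#.# -> #   bit 5 = 1  t=1,i=1
  ..#.. -> #   bit 4 = 1  t=0,i=10
  ...## -> #   bit 3 = 1  t=0,i=1
  ...#. -> #   bit 2 = 1  t=0,i=9
  ....# -> .   bit 1 = 0  t=0,i=0
  ..... -> #   bit 0 = 1  t=1,i=6
  bits 10000010010001101111100100111101 = 2185689405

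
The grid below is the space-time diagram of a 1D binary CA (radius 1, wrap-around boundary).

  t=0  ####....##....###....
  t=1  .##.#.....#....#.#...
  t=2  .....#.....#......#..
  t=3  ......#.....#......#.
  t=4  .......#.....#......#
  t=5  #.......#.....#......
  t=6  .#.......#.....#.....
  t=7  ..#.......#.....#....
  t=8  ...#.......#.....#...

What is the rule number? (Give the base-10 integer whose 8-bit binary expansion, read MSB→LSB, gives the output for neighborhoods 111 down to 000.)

144

  ###|#  b7=1 t=0,i=1
  ##.|.  b6=0 t=0,i=3
  #.#|.  b5=0 t=1,i=3
  #..|#  b4=1 t=0,i=4
  .##|.  b3=0 t=0,i=0
  .#.|.  b2=0 t=1,i=4
  ..#|.  b1=0 t=0,i=7
  ...|.  b0=0 t=0,i=5
  bits 10010000 = 144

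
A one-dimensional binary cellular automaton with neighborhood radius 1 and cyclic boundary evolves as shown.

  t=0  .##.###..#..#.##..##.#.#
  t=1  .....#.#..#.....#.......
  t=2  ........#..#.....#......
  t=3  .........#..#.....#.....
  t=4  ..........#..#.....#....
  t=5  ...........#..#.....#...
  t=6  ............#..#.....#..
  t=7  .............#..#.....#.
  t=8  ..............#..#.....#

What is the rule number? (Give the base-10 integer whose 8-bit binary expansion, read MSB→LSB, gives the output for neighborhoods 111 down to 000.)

144

  [7] ### => #  t=0,i=5
  [6] ##. => .  t=0,i=2
  [5] #.# => .  t=0,i=0
  [4] #.. => #  t=0,i=7
  [3] .## => .  t=0,i=1
  [2] .#. => .  t=0,i=9
  [1] ..# => .  t=0,i=8
  [0] ... => .  t=1,i=0
  bits 10010000 = 144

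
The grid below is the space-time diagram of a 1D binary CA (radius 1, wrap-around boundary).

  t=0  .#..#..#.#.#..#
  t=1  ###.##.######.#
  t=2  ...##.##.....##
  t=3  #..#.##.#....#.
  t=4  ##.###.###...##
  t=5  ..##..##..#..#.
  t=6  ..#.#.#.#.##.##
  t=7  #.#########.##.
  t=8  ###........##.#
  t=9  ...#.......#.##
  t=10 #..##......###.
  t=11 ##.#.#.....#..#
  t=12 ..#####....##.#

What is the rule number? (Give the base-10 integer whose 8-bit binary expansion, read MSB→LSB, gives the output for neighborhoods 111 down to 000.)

60

  ### -> .   bit 7 = 0  t=1,i=0
  ##. -> .   bit 6 = 0  t=1,i=2
  #.# -> #   bit 5 = 1  t=0,i=0
  #.. -> #   bit 4 = 1  t=0,i=2
  .## -> #   bit 3 = 1  t=1,i=4
  .#. -> #   bit 2 = 1  t=0,i=1
  ..# -> .   bit 1 = 0  t=0,i=3
  ... -> .   bit 0 = 0  t=2,i=1
  bits 00111100 = 60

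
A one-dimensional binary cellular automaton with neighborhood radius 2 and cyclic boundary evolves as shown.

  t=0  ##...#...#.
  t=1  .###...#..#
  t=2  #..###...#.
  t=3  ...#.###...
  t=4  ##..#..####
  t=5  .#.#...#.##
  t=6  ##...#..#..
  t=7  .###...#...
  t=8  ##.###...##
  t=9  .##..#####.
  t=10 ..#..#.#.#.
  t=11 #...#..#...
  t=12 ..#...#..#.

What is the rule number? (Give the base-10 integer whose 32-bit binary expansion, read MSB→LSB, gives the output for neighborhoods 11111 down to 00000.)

3173456011

  ##### -> #   bit 31 = 1  t=4,i=9
  ####. -> .   bit 30 = 0  t=4,i=0
  ###.# -> #   bit 29 = 1  t=8,i=1
  ###.. -> #   bit 28 = 1  t=1,i=3
  ##.## -> #   bit 27 = 1  t=8,i=2
  ##.#. -> #   bit 26 = 1  t=5,i=0
  ##..# -> .   bit 25 = 0  t=4,i=2
  ##... -> #   bit 24 = 1  t=0,i=2
  #.### -> .   bit 23 = 0  t=1,i=1
  #.##. -> .   bit 22 = 0  t=0,i=0
  #.#.# -> #   bit 21 = 1  t=5,i=1
  #.#.. -> .   bit 20 = 0  t=2,i=0
  #..## -> .   bit 19 = 0  t=2,i=2
  #..#. -> #   bit 18 = 1  t=1,i=9
  #...# -> #   bit 17 = 1  t=0,i=3
  #.... -> #   bit 16 = 1  t=3,i=9
  .#### -> .   bit 15 = 0  t=4,i=8
  .###. -> .   bit 14 = 0  t=1,i=2
  .##.# -> .   bit 13 = 0  t=5,i=10
  .##.. -> #   bit 12 = 1  t=0,i=1
  .#.## -> #   bit 11 = 1  t=0,i=10
  .#.#. -> .   bit 10 = 0  t=2,i=10
  .#..# -> .   bit 9 = 0  t=1,i=8
  .#... -> .   bit 8 = 0  t=0,i=6
  ..### -> #   bit 7 = 1  t=2,i=3
  ..##. -> .   bit 6 = 0  t=6,i=0
  ..#.# -> .   bit 5 = 0  t=0,i=9
  ..#.. -> .   bit 4 = 0  t=0,i=5
  ...## -> #   bit 3 = 1  t=7,i=0
  ...#. -> .   bit 2 = 0  t=0,i=4
  ....# -> #   bit 1 = 1  t=3,i=1
  ..... -> #   bit 0 = 1  t=3,i=0
  bits 10111101001001110001100010001011 = 3173456011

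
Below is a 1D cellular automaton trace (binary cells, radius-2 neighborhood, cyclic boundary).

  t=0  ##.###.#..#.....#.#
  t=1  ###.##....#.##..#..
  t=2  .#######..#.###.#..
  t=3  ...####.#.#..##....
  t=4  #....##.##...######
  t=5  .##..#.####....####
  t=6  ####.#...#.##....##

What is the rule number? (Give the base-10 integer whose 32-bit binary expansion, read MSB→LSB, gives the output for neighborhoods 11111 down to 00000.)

3949024369

  #####|#  b31=1 t=2,i=3
  ####.|#  b30=1 t=2,i=6
  ###.#|#  b29=1 t=0,i=1
  ###..|.  b28=0 t=2,i=7
  ##.##|#  b27=1 t=0,i=2
  ##.#.|.  b26=0 t=0,i=6
  ##..#|#  b25=1 t=1,i=14
  ##...|#  b24=1 t=1,i=6
  #.###|.  b23=0 t=0,i=3
  #.##.|#  b22=1 t=1,i=4
  #.#.#|#  b21=1 t=3,i=8
  #.#..|.  b20=0 t=0,i=7
  #..##|.  b19=0 t=1,i=18
  #..#.|.  b18=0 t=0,i=9
  #...#|.  b17=0 t=2,i=18
  #....|#  b16=1 t=0,i=12
  .####|.  b15=0 t=2,i=2
  .###.|#  b14=1 t=0,i=0
  .##.#|.  b13=0 t=4,i=6
  .##..|#  b12=1 t=1,i=5
  .#.##|.  b11=0 t=0,i=17
  .#.#.|#  b10=1 t=3,i=9
  .#..#|.  b9=0 t=0,i=8
  .#...|.  b8=0 t=0,i=11
  ..###|.  b7=0 t=1,i=0
  ..##.|#  b6=1 t=3,i=13
  ..#.#|#  b5=1 t=0,i=16
  ..#..|#  b4=1 t=0,i=10
  ...##|.  b3=0 t=2,i=0
  ...#.|.  b2=0 t=0,i=15
  ....#|.  b1=0 t=0,i=14
  .....|#  b0=1 t=0,i=13
  bits 11101011011000010101010001110001 = 3949024369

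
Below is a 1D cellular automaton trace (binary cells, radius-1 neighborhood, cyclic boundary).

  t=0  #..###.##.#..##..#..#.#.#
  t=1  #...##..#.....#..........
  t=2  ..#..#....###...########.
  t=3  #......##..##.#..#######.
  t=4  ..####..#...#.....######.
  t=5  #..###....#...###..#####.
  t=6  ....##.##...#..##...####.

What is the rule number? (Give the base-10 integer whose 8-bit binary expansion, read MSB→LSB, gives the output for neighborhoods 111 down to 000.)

193

  ### -> #   bit 7 = 1  t=0,i=4
  ##. -> #   bit 6 = 1  t=0,i=0
  #.# -> .   bit 5 = 0  t=0,i=6
  #.. -> .   bit 4 = 0  t=0,i=1
  .## -> .   bit 3 = 0  t=0,i=3
  .#. -> .   bit 2 = 0  t=0,i=10
  ..# -> .   bit 1 = 0  t=0,i=2
  ... -> #   bit 0 = 1  t=1,i=2
  bits 11000001 = 193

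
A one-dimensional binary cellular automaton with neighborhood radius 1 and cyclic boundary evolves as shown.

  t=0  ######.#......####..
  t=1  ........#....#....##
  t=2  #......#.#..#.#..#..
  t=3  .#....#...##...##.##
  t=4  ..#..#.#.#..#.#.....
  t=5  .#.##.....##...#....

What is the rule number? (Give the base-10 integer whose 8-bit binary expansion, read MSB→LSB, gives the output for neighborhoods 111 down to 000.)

  [7] ### => .  t=0,i=1
  [6] ##. => .  t=0,i=5
  [5] #.# => .  t=0,i=6
  [4] #.. => #  t=0,i=8
  [3] .## => .  t=0,i=0
  [2] .#. => .  t=0,i=7
  [1] ..# => #  t=0,i=13
  [0] ... => .  t=0,i=9
  bits 00010010 = 18

18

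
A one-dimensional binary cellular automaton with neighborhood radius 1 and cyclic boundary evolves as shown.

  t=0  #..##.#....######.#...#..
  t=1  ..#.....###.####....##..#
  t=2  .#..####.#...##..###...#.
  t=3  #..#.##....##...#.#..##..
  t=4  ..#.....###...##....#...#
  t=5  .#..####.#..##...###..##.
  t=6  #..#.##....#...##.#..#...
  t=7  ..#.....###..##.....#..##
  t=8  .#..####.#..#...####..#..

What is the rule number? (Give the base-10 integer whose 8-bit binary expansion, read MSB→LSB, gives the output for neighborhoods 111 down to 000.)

131

  [7] ### => #  t=0,i=12
  [6] ##. => .  t=0,i=4
  [5] #.# => .  t=0,i=5
  [4] #.. => .  t=0,i=1
  [3] .## => .  t=0,i=3
  [2] .#. => .  t=0,i=0
  [1] ..# => #  t=0,i=2
  [0] ... => #  t=0,i=8
  bits 10000011 = 131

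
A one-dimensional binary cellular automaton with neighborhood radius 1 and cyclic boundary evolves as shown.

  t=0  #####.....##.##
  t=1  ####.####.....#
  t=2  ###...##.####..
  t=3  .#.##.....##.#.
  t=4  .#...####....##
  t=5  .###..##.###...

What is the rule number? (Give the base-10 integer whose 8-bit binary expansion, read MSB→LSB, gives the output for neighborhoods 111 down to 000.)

  ###|#  b7=1 t=0,i=0
  ##.|.  b6=0 t=0,i=4
  #.#|.  b5=0 t=0,i=12
  #..|#  b4=1 t=0,i=5
  .##|.  b3=0 t=0,i=10
  .#.|#  b2=1 t=3,i=1
  ..#|.  b1=0 t=0,i=9
  ...|#  b0=1 t=0,i=6
  bits 10010101 = 149

149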